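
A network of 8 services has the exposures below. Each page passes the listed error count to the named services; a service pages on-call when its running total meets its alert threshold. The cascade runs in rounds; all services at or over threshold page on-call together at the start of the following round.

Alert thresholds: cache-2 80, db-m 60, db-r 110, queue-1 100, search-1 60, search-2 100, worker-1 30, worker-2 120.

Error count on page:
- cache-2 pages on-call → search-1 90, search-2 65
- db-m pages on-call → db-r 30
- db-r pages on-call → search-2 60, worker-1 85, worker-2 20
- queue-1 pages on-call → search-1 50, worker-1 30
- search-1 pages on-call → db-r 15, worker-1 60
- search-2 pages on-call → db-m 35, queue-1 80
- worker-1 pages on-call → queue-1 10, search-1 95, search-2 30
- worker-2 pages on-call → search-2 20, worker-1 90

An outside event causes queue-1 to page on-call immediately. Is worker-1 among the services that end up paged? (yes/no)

yes

Round 1 — queue-1 pages on-call (initial).
  search-1: +50 → 50 < 60
  worker-1: +30 → 30 ≥ 30
Round 2 — worker-1 pages on-call.
  search-1: +95 → 145 ≥ 60
  search-2: +30 → 30 < 100
Round 3 — search-1 pages on-call.
  db-r: +15 → 15 < 110
No further pages.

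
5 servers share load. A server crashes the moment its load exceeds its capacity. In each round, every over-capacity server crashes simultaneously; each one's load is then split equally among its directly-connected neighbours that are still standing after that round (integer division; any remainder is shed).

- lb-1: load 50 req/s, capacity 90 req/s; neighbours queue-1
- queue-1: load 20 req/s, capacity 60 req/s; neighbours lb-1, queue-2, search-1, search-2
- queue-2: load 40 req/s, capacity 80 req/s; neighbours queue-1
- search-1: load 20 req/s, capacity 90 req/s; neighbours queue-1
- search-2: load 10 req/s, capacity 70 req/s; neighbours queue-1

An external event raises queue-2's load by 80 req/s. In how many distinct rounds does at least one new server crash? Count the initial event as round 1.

3

Round 1 — queue-2 at 120 > 80. queue-2 crashes.
  queue-2 sheds 120 req/s to queue-1: 120 each.
    queue-1: 20+120 = 140 > 60
Round 2 — queue-1 crashes.
  queue-1 sheds 140 req/s to lb-1, search-1, search-2: 46 each (2 lost).
    lb-1: 50+46 = 96 > 90
    search-1: 20+46 = 66 ≤ 90
    search-2: 10+46 = 56 ≤ 70
Round 3 — lb-1 crashes.
  lb-1 sheds 96 req/s: no online neighbours, lost.
No further crashes.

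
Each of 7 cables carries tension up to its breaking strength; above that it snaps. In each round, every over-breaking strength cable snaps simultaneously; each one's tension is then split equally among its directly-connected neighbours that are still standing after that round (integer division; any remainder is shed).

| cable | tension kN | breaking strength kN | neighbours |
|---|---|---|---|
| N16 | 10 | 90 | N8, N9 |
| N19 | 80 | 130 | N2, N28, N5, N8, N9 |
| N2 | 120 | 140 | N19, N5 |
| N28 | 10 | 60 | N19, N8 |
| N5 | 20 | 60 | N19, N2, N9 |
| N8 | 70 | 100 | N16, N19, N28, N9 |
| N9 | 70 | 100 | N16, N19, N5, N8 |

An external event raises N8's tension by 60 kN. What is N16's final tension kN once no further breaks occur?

76

Round 1 — N8 at 130 > 100. N8 snaps.
  N8 sheds 130 kN to N16, N19, N28, N9: 32 each (2 lost).
    N16: 10+32 = 42 ≤ 90
    N19: 80+32 = 112 ≤ 130
    N28: 10+32 = 42 ≤ 60
    N9: 70+32 = 102 > 100
Round 2 — N9 snaps.
  N9 sheds 102 kN to N16, N19, N5: 34 each.
    N16: 42+34 = 76 ≤ 90
    N19: 112+34 = 146 > 130
    N5: 20+34 = 54 ≤ 60
Round 3 — N19 snaps.
  N19 sheds 146 kN to N2, N28, N5: 48 each (2 lost).
    N2: 120+48 = 168 > 140
    N28: 42+48 = 90 > 60
    N5: 54+48 = 102 > 60
Round 4 — N2, N28, N5 snap.
  N2 sheds 168 kN: no online neighbours, lost.
  N28 sheds 90 kN: no online neighbours, lost.
  N5 sheds 102 kN: no online neighbours, lost.
No further breaks.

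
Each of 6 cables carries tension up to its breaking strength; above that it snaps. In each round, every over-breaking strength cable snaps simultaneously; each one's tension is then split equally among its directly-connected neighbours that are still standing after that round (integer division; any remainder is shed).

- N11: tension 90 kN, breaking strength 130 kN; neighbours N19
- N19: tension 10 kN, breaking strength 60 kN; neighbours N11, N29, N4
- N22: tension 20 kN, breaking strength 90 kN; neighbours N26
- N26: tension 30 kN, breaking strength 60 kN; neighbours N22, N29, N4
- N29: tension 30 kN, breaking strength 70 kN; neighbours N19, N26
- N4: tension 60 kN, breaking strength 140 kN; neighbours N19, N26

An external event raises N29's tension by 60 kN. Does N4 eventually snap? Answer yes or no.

no

Round 1 — N29 at 90 > 70. N29 snaps.
  N29 sheds 90 kN to N19, N26: 45 each.
    N19: 10+45 = 55 ≤ 60
    N26: 30+45 = 75 > 60
Round 2 — N26 snaps.
  N26 sheds 75 kN to N22, N4: 37 each (1 lost).
    N22: 20+37 = 57 ≤ 90
    N4: 60+37 = 97 ≤ 140
No further breaks.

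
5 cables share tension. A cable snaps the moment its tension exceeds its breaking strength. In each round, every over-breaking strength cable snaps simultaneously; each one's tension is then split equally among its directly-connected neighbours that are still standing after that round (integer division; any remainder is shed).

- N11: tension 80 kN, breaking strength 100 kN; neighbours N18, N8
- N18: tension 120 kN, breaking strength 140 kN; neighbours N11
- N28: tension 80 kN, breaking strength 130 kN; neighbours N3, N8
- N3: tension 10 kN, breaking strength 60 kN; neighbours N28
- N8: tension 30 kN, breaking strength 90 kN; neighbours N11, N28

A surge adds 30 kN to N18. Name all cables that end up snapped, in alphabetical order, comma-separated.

N11, N18, N28, N3, N8

Round 1 — N18 at 150 > 140. N18 snaps.
  N18 sheds 150 kN to N11: 150 each.
    N11: 80+150 = 230 > 100
Round 2 — N11 snaps.
  N11 sheds 230 kN to N8: 230 each.
    N8: 30+230 = 260 > 90
Round 3 — N8 snaps.
  N8 sheds 260 kN to N28: 260 each.
    N28: 80+260 = 340 > 130
Round 4 — N28 snaps.
  N28 sheds 340 kN to N3: 340 each.
    N3: 10+340 = 350 > 60
Round 5 — N3 snaps.
  N3 sheds 350 kN: no online neighbours, lost.
No further breaks.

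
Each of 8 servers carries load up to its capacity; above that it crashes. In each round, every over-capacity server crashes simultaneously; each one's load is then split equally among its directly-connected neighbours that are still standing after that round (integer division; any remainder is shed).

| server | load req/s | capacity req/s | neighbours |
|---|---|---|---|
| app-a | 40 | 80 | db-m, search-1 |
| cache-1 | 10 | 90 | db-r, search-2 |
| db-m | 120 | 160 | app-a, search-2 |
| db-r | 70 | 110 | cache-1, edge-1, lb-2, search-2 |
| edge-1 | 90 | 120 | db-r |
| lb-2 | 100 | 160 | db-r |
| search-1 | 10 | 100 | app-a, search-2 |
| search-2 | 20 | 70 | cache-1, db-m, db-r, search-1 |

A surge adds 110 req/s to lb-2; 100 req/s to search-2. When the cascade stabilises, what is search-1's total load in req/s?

40

Round 1 — lb-2 at 210 > 160; search-2 at 120 > 70. lb-2, search-2 crash.
  lb-2 sheds 210 req/s to db-r: 210 each.
    db-r: 70+210 = 280 > 110
  search-2 sheds 120 req/s to cache-1, db-m, db-r, search-1: 30 each.
    cache-1: 10+30 = 40 ≤ 90
    db-m: 120+30 = 150 ≤ 160
    db-r: 280+30 = 310 > 110
    search-1: 10+30 = 40 ≤ 100
Round 2 — db-r crashes.
  db-r sheds 310 req/s to cache-1, edge-1: 155 each.
    cache-1: 40+155 = 195 > 90
    edge-1: 90+155 = 245 > 120
Round 3 — cache-1, edge-1 crash.
  cache-1 sheds 195 req/s: no online neighbours, lost.
  edge-1 sheds 245 req/s: no online neighbours, lost.
No further crashes.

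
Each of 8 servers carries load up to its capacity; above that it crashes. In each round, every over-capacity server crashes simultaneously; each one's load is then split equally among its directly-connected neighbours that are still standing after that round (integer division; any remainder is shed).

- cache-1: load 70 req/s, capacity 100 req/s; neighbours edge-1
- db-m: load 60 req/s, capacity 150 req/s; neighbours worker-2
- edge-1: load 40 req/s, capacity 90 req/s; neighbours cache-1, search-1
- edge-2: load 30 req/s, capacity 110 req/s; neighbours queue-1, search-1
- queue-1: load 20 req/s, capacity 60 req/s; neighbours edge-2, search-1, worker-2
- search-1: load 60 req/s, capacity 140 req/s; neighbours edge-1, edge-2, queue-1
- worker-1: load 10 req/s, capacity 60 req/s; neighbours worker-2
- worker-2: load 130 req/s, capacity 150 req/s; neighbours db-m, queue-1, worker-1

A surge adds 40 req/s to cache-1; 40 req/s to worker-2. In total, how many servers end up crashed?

7

Round 1 — cache-1 at 110 > 100; worker-2 at 170 > 150. cache-1, worker-2 crash.
  cache-1 sheds 110 req/s to edge-1: 110 each.
    edge-1: 40+110 = 150 > 90
  worker-2 sheds 170 req/s to db-m, queue-1, worker-1: 56 each (2 lost).
    db-m: 60+56 = 116 ≤ 150
    queue-1: 20+56 = 76 > 60
    worker-1: 10+56 = 66 > 60
Round 2 — edge-1, queue-1, worker-1 crash.
  edge-1 sheds 150 req/s to search-1: 150 each.
    search-1: 60+150 = 210 > 140
  queue-1 sheds 76 req/s to edge-2, search-1: 38 each.
    edge-2: 30+38 = 68 ≤ 110
    search-1: 210+38 = 248 > 140
  worker-1 sheds 66 req/s: no online neighbours, lost.
Round 3 — search-1 crashes.
  search-1 sheds 248 req/s to edge-2: 248 each.
    edge-2: 68+248 = 316 > 110
Round 4 — edge-2 crashes.
  edge-2 sheds 316 req/s: no online neighbours, lost.
No further crashes.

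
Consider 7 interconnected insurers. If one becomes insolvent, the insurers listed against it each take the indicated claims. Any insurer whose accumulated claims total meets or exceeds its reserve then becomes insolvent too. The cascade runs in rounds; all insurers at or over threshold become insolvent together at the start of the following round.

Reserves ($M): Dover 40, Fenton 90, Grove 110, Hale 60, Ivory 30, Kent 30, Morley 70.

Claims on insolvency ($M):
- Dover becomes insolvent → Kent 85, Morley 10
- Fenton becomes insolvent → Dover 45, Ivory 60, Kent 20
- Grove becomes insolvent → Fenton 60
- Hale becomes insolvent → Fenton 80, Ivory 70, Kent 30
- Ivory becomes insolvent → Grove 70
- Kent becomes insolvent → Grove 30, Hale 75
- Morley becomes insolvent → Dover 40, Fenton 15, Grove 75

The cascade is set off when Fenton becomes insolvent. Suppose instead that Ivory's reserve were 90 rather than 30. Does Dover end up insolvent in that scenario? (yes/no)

With Ivory's reserve at 90:
Round 1 — Fenton becomes insolvent (initial).
  Dover: +45 → 45 ≥ 40
  Ivory: +60 → 60 < 90
  Kent: +20 → 20 < 30
Round 2 — Dover becomes insolvent.
  Kent: +85 → 105 ≥ 30
  Morley: +10 → 10 < 70
Round 3 — Kent becomes insolvent.
  Grove: +30 → 30 < 110
  Hale: +75 → 75 ≥ 60
Round 4 — Hale becomes insolvent.
  Ivory: +70 → 130 ≥ 90
Round 5 — Ivory becomes insolvent.
  Grove: +70 → 100 < 110
No further insolvencies.

yes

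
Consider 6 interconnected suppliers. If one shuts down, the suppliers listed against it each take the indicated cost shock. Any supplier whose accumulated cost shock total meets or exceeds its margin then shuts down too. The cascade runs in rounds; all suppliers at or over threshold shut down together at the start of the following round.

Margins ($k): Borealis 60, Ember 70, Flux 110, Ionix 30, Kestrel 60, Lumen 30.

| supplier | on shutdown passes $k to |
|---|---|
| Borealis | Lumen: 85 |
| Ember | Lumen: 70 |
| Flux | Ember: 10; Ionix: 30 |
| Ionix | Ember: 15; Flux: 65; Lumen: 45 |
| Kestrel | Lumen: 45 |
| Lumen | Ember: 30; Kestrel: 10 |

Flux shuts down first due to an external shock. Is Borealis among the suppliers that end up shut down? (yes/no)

Round 1 — Flux shuts down (initial).
  Ember: +10 → 10 < 70
  Ionix: +30 → 30 ≥ 30
Round 2 — Ionix shuts down.
  Ember: +15 → 25 < 70
  Lumen: +45 → 45 ≥ 30
Round 3 — Lumen shuts down.
  Ember: +30 → 55 < 70
  Kestrel: +10 → 10 < 60
No further shutdowns.

no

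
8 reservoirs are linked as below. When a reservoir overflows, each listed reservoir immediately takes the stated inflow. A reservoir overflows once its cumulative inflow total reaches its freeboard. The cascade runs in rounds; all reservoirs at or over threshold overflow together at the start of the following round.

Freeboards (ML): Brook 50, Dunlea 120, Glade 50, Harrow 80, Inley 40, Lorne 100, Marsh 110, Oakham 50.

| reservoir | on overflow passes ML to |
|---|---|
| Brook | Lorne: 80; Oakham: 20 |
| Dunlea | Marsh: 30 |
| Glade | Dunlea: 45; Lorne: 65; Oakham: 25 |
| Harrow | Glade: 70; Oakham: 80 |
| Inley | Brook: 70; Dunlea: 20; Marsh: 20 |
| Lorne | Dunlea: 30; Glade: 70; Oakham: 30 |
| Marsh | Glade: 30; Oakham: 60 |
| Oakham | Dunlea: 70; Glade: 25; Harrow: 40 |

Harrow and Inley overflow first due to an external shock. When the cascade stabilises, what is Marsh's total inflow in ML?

50

Round 1 — Harrow, Inley overflow (initial).
  Brook: +70 → 70 ≥ 50
  Dunlea: +20 → 20 < 120
  Glade: +70 → 70 ≥ 50
  Marsh: +20 → 20 < 110
  Oakham: +80 → 80 ≥ 50
Round 2 — Brook, Glade, Oakham overflow.
  Dunlea: +45+70 → 135 ≥ 120
  Lorne: +80+65 → 145 ≥ 100
Round 3 — Dunlea, Lorne overflow.
  Marsh: +30 → 50 < 110
No further overflows.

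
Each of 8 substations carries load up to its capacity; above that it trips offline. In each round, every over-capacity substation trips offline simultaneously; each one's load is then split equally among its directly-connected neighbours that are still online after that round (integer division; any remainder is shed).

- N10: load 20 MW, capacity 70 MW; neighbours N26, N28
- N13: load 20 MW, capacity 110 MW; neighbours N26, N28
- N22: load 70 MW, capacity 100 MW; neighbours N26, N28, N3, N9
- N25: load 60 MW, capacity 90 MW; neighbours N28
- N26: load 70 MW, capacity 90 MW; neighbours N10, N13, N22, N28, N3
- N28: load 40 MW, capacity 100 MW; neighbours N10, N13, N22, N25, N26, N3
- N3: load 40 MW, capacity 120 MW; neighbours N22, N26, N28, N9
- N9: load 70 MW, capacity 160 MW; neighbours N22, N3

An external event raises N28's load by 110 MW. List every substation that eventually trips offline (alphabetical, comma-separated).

N22, N26, N28, N3, N9

Round 1 — N28 at 150 > 100. N28 trips offline.
  N28 sheds 150 MW to N10, N13, N22, N25, N26, N3: 25 each.
    N10: 20+25 = 45 ≤ 70
    N13: 20+25 = 45 ≤ 110
    N22: 70+25 = 95 ≤ 100
    N25: 60+25 = 85 ≤ 90
    N26: 70+25 = 95 > 90
    N3: 40+25 = 65 ≤ 120
Round 2 — N26 trips offline.
  N26 sheds 95 MW to N10, N13, N22, N3: 23 each (3 lost).
    N10: 45+23 = 68 ≤ 70
    N13: 45+23 = 68 ≤ 110
    N22: 95+23 = 118 > 100
    N3: 65+23 = 88 ≤ 120
Round 3 — N22 trips offline.
  N22 sheds 118 MW to N3, N9: 59 each.
    N3: 88+59 = 147 > 120
    N9: 70+59 = 129 ≤ 160
Round 4 — N3 trips offline.
  N3 sheds 147 MW to N9: 147 each.
    N9: 129+147 = 276 > 160
Round 5 — N9 trips offline.
  N9 sheds 276 MW: no online neighbours, lost.
No further trips.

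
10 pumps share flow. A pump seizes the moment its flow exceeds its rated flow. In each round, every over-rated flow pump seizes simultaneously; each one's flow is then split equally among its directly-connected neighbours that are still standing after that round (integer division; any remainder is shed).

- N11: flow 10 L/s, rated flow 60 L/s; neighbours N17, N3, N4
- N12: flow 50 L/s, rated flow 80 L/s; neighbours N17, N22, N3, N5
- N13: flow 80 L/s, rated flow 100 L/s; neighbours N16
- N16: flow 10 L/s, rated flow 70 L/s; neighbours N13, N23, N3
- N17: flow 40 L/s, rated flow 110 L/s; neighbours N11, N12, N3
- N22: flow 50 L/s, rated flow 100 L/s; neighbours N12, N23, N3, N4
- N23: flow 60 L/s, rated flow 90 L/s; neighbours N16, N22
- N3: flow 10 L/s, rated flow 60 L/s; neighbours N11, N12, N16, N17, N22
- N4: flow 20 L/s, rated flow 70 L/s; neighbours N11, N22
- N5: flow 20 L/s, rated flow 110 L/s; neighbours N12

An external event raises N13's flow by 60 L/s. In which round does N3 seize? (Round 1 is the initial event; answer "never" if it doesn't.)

3

Round 1 — N13 at 140 > 100. N13 seizes.
  N13 sheds 140 L/s to N16: 140 each.
    N16: 10+140 = 150 > 70
Round 2 — N16 seizes.
  N16 sheds 150 L/s to N23, N3: 75 each.
    N23: 60+75 = 135 > 90
    N3: 10+75 = 85 > 60
Round 3 — N23, N3 seize.
  N23 sheds 135 L/s to N22: 135 each.
    N22: 50+135 = 185 > 100
  N3 sheds 85 L/s to N11, N12, N17, N22: 21 each (1 lost).
    N11: 10+21 = 31 ≤ 60
    N12: 50+21 = 71 ≤ 80
    N17: 40+21 = 61 ≤ 110
    N22: 185+21 = 206 > 100
Round 4 — N22 seizes.
  N22 sheds 206 L/s to N12, N4: 103 each.
    N12: 71+103 = 174 > 80
    N4: 20+103 = 123 > 70
Round 5 — N12, N4 seize.
  N12 sheds 174 L/s to N17, N5: 87 each.
    N17: 61+87 = 148 > 110
    N5: 20+87 = 107 ≤ 110
  N4 sheds 123 L/s to N11: 123 each.
    N11: 31+123 = 154 > 60
Round 6 — N11, N17 seize.
  N11 sheds 154 L/s: no online neighbours, lost.
  N17 sheds 148 L/s: no online neighbours, lost.
No further seizures.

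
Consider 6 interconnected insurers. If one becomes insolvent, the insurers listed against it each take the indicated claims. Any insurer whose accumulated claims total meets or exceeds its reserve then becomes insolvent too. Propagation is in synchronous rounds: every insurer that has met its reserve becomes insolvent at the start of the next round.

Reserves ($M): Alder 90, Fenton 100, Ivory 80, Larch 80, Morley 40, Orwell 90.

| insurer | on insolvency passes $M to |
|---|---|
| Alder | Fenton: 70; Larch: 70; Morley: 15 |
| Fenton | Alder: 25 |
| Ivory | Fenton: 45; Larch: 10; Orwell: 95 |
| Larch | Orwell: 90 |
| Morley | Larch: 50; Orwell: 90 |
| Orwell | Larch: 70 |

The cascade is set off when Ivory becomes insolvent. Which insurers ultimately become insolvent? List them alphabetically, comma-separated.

Round 1 — Ivory becomes insolvent (initial).
  Fenton: +45 → 45 < 100
  Larch: +10 → 10 < 80
  Orwell: +95 → 95 ≥ 90
Round 2 — Orwell becomes insolvent.
  Larch: +70 → 80 ≥ 80
Round 3 — Larch becomes insolvent.
No further insolvencies.

Ivory, Larch, Orwell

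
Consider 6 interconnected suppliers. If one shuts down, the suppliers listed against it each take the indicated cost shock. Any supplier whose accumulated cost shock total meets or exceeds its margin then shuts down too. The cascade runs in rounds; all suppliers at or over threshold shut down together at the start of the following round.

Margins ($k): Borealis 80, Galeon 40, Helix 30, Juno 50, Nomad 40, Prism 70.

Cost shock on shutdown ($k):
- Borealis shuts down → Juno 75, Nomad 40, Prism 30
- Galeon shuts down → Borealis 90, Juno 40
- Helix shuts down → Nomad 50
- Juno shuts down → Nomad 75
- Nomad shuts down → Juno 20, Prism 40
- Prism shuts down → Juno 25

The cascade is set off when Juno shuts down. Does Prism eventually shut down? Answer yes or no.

Round 1 — Juno shuts down (initial).
  Nomad: +75 → 75 ≥ 40
Round 2 — Nomad shuts down.
  Prism: +40 → 40 < 70
No further shutdowns.

no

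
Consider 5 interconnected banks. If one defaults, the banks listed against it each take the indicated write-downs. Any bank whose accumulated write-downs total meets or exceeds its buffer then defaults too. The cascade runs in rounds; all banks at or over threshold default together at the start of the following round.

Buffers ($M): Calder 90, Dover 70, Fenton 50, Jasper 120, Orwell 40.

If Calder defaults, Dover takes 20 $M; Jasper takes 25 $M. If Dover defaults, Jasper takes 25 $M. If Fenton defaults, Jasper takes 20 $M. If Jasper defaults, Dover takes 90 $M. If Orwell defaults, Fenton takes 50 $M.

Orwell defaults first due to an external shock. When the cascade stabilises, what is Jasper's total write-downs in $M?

20

Round 1 — Orwell defaults (initial).
  Fenton: +50 → 50 ≥ 50
Round 2 — Fenton defaults.
  Jasper: +20 → 20 < 120
No further defaults.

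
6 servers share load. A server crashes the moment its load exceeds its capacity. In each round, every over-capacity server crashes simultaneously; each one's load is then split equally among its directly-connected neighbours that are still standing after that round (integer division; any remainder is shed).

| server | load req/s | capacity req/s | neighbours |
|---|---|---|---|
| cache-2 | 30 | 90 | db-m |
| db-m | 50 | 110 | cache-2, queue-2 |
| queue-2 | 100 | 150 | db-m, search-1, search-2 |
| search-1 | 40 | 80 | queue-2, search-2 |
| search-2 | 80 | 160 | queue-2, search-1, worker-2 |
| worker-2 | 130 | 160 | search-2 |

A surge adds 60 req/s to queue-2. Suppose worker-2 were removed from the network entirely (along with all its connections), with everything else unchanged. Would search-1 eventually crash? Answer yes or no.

With worker-2 removed:
Round 1 — queue-2 at 160 > 150. queue-2 crashes.
  queue-2 sheds 160 req/s to db-m, search-1, search-2: 53 each (1 lost).
    db-m: 50+53 = 103 ≤ 110
    search-1: 40+53 = 93 > 80
    search-2: 80+53 = 133 ≤ 160
Round 2 — search-1 crashes.
  search-1 sheds 93 req/s to search-2: 93 each.
    search-2: 133+93 = 226 > 160
Round 3 — search-2 crashes.
  search-2 sheds 226 req/s: no online neighbours, lost.
No further crashes.

yes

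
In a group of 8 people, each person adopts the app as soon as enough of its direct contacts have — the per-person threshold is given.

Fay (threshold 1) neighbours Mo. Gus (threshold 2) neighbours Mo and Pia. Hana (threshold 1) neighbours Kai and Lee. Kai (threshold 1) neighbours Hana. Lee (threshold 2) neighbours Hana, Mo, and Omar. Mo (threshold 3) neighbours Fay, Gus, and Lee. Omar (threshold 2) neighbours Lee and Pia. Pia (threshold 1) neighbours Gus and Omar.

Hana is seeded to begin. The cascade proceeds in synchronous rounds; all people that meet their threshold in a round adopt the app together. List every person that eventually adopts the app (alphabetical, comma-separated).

Round 1 — Hana adopts the app (initial).
Round 2 — checking thresholds:
  Kai: 1 of 1 neighbours ≥ 1, adopts the app.
  Lee: 1 of 3 neighbours < 2, below threshold.
Round 3 — no new adoptions; cascade stops.

Hana, Kai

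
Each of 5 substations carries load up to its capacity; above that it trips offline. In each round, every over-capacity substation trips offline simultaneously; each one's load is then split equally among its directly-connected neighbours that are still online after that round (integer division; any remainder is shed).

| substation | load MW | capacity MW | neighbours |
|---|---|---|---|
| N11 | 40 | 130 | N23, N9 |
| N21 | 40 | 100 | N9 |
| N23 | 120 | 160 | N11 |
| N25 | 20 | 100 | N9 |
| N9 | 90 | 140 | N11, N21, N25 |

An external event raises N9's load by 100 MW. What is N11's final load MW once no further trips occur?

Round 1 — N9 at 190 > 140. N9 trips offline.
  N9 sheds 190 MW to N11, N21, N25: 63 each (1 lost).
    N11: 40+63 = 103 ≤ 130
    N21: 40+63 = 103 > 100
    N25: 20+63 = 83 ≤ 100
Round 2 — N21 trips offline.
  N21 sheds 103 MW: no online neighbours, lost.
No further trips.

103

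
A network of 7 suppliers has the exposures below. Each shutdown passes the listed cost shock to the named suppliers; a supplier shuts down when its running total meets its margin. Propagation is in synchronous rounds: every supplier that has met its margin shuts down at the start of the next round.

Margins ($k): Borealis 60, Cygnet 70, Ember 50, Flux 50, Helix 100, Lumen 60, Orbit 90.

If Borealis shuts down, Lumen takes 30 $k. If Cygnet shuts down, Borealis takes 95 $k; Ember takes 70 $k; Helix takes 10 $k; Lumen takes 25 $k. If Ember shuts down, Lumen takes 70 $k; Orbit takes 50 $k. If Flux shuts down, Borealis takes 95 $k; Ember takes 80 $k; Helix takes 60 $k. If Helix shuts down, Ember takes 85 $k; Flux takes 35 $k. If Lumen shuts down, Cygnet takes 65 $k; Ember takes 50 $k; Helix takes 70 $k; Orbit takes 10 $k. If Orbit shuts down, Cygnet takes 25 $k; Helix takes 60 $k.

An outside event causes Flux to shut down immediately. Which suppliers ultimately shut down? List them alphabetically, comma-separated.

Borealis, Ember, Flux, Helix, Lumen

Round 1 — Flux shuts down (initial).
  Borealis: +95 → 95 ≥ 60
  Ember: +80 → 80 ≥ 50
  Helix: +60 → 60 < 100
Round 2 — Borealis, Ember shut down.
  Lumen: +30+70 → 100 ≥ 60
  Orbit: +50 → 50 < 90
Round 3 — Lumen shuts down.
  Cygnet: +65 → 65 < 70
  Helix: +70 → 130 ≥ 100
  Orbit: +10 → 60 < 90
Round 4 — Helix shuts down.
No further shutdowns.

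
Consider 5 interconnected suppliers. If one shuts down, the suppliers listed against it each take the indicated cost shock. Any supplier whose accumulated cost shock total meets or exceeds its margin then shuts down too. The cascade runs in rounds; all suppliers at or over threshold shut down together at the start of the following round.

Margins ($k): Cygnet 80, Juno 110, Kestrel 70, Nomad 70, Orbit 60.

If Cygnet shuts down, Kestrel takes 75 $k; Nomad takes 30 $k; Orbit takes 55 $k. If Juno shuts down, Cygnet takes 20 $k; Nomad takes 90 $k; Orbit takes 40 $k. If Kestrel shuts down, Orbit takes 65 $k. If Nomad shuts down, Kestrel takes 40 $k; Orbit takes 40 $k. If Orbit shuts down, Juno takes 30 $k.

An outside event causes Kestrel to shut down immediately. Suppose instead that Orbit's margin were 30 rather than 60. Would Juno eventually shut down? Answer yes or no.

no

With Orbit's margin at 30:
Round 1 — Kestrel shuts down (initial).
  Orbit: +65 → 65 ≥ 30
Round 2 — Orbit shuts down.
  Juno: +30 → 30 < 110
No further shutdowns.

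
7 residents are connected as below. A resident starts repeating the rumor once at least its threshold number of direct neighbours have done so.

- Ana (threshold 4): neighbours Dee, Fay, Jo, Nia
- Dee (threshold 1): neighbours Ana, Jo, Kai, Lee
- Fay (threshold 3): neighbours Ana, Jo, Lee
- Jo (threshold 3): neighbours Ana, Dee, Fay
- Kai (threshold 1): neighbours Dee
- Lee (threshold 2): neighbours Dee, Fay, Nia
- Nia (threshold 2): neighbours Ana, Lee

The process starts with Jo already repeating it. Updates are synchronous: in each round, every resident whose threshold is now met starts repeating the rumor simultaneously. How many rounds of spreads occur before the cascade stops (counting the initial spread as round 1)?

Round 1 — Jo starts repeating the rumor (initial).
Round 2 — checking thresholds:
  Ana: 1 of 4 neighbours < 4, holds.
  Dee: 1 of 4 neighbours ≥ 1, starts repeating the rumor.
  Fay: 1 of 3 neighbours < 3, holds.
Round 3 — checking thresholds:
  Ana: 2 of 4 neighbours < 4, holds.
  Fay: 1 of 3 neighbours < 3, holds.
  Kai: 1 of 1 neighbours ≥ 1, starts repeating the rumor.
  Lee: 1 of 3 neighbours < 2, holds.
Round 4 — no new spreads; cascade stops.

3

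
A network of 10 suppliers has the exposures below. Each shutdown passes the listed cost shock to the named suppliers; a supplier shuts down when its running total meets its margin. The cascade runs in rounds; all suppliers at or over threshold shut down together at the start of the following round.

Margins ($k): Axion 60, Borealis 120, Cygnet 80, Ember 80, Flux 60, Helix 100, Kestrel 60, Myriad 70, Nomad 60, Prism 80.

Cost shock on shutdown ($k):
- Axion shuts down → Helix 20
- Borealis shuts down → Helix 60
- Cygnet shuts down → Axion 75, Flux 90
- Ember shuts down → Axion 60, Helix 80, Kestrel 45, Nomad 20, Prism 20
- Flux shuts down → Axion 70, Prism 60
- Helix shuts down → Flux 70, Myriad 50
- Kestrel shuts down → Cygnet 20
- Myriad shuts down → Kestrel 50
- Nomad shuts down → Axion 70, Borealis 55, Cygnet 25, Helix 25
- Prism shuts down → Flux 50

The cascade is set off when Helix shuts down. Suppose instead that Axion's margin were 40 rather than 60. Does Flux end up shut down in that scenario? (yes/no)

yes

With Axion's margin at 40:
Round 1 — Helix shuts down (initial).
  Flux: +70 → 70 ≥ 60
  Myriad: +50 → 50 < 70
Round 2 — Flux shuts down.
  Axion: +70 → 70 ≥ 40
  Prism: +60 → 60 < 80
Round 3 — Axion shuts down.
No further shutdowns.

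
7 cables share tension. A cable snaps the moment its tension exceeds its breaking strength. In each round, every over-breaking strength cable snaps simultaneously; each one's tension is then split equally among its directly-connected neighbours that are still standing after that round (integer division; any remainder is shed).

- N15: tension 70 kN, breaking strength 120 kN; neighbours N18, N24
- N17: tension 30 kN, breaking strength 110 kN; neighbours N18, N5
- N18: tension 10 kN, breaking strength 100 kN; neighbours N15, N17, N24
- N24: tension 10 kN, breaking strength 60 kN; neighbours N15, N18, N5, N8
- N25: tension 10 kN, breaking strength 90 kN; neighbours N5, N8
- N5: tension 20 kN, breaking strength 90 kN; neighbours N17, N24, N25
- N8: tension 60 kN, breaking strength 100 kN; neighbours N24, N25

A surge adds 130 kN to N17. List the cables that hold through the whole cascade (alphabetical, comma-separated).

Round 1 — N17 at 160 > 110. N17 snaps.
  N17 sheds 160 kN to N18, N5: 80 each.
    N18: 10+80 = 90 ≤ 100
    N5: 20+80 = 100 > 90
Round 2 — N5 snaps.
  N5 sheds 100 kN to N24, N25: 50 each.
    N24: 10+50 = 60 ≤ 60
    N25: 10+50 = 60 ≤ 90
No further breaks.

N15, N18, N24, N25, N8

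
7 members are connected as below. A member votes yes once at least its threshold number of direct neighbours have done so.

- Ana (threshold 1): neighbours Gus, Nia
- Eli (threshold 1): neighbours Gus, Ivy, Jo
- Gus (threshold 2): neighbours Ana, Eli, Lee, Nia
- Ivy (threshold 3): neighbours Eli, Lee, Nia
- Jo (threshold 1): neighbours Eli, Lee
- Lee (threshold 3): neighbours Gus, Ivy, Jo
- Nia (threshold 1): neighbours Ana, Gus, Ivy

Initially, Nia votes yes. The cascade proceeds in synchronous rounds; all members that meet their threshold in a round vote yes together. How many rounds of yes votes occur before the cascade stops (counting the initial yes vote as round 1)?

Round 1 — Nia votes yes (initial).
Round 2 — checking thresholds:
  Ana: 1 of 2 neighbours ≥ 1, votes yes.
  Gus: 1 of 4 neighbours < 2, not yet.
  Ivy: 1 of 3 neighbours < 3, not yet.
Round 3 — checking thresholds:
  Gus: 2 of 4 neighbours ≥ 2, votes yes.
  Ivy: 1 of 3 neighbours < 3, not yet.
Round 4 — checking thresholds:
  Eli: 1 of 3 neighbours ≥ 1, votes yes.
  Ivy: 1 of 3 neighbours < 3, not yet.
  Lee: 1 of 3 neighbours < 3, not yet.
Round 5 — checking thresholds:
  Ivy: 2 of 3 neighbours < 3, not yet.
  Jo: 1 of 2 neighbours ≥ 1, votes yes.
  Lee: 1 of 3 neighbours < 3, not yet.
Round 6 — no new yes votes; cascade stops.

5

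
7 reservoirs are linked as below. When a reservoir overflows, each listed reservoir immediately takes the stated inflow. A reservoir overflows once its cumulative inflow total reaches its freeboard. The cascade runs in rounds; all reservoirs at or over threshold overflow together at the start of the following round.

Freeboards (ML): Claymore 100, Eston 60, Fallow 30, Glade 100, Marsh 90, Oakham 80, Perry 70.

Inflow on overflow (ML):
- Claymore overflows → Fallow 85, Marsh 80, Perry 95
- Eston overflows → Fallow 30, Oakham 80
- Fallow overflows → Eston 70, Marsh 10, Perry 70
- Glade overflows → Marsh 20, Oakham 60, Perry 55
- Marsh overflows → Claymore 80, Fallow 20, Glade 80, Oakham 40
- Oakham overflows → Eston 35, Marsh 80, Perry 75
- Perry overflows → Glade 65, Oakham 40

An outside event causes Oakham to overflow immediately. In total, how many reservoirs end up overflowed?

Round 1 — Oakham overflows (initial).
  Eston: +35 → 35 < 60
  Marsh: +80 → 80 < 90
  Perry: +75 → 75 ≥ 70
Round 2 — Perry overflows.
  Glade: +65 → 65 < 100
No further overflows.

2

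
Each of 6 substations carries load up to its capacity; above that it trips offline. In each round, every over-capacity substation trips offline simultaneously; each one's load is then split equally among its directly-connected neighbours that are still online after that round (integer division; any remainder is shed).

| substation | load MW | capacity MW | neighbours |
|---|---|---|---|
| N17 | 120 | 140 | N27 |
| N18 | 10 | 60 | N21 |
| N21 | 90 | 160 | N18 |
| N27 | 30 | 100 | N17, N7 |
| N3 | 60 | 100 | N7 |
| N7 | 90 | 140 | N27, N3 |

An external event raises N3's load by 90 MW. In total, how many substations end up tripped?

4

Round 1 — N3 at 150 > 100. N3 trips offline.
  N3 sheds 150 MW to N7: 150 each.
    N7: 90+150 = 240 > 140
Round 2 — N7 trips offline.
  N7 sheds 240 MW to N27: 240 each.
    N27: 30+240 = 270 > 100
Round 3 — N27 trips offline.
  N27 sheds 270 MW to N17: 270 each.
    N17: 120+270 = 390 > 140
Round 4 — N17 trips offline.
  N17 sheds 390 MW: no online neighbours, lost.
No further trips.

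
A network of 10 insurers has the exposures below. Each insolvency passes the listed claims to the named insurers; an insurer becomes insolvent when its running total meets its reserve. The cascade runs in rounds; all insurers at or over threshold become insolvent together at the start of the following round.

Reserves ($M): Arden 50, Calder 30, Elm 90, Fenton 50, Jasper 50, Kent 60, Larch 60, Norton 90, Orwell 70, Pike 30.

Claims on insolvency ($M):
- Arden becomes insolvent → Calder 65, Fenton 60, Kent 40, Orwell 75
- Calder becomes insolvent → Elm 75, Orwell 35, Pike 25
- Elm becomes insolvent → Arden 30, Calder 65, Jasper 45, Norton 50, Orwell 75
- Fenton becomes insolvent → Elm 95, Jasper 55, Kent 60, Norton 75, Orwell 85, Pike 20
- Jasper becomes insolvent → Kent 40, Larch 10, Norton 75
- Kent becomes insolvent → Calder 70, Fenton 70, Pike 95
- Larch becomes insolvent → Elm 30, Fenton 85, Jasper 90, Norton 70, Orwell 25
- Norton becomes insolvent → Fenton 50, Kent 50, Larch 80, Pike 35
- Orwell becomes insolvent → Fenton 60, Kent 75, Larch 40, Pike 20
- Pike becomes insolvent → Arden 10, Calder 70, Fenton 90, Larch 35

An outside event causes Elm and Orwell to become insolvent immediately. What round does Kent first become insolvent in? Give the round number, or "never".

2

Round 1 — Elm, Orwell become insolvent (initial).
  Arden: +30 → 30 < 50
  Calder: +65 → 65 ≥ 30
  Fenton: +60 → 60 ≥ 50
  Jasper: +45 → 45 < 50
  Kent: +75 → 75 ≥ 60
  Larch: +40 → 40 < 60
  Norton: +50 → 50 < 90
  Pike: +20 → 20 < 30
Round 2 — Calder, Fenton, Kent become insolvent.
  Jasper: +55 → 100 ≥ 50
  Norton: +75 → 125 ≥ 90
  Pike: +25+20+95 → 160 ≥ 30
Round 3 — Jasper, Norton, Pike become insolvent.
  Arden: +10 → 40 < 50
  Larch: +10+80+35 → 165 ≥ 60
Round 4 — Larch becomes insolvent.
No further insolvencies.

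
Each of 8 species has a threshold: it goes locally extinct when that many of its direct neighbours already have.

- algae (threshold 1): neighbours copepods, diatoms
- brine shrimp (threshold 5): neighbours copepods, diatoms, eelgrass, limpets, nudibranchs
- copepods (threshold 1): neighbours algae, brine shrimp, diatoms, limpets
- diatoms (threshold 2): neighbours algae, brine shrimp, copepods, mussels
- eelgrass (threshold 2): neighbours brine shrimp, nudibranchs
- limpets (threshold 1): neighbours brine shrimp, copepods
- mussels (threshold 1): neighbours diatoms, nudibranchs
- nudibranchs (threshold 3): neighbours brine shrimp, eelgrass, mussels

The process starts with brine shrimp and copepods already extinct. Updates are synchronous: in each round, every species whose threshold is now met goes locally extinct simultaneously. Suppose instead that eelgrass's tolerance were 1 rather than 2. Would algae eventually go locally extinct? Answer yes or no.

yes

With eelgrass's tolerance at 1:
Round 1 — brine shrimp, copepods go locally extinct (initial).
Round 2 — checking thresholds:
  algae: 1 of 2 neighbours ≥ 1, goes locally extinct.
  diatoms: 2 of 4 neighbours ≥ 2, goes locally extinct.
  eelgrass: 1 of 2 neighbours ≥ 1, goes locally extinct.
  limpets: 2 of 2 neighbours ≥ 1, goes locally extinct.
  nudibranchs: 1 of 3 neighbours < 3, holds.
Round 3 — checking thresholds:
  mussels: 1 of 2 neighbours ≥ 1, goes locally extinct.
  nudibranchs: 2 of 3 neighbours < 3, holds.
Round 4 — checking thresholds:
  nudibranchs: 3 of 3 neighbours ≥ 3, goes locally extinct.
Round 5 — no new extinctions; cascade stops.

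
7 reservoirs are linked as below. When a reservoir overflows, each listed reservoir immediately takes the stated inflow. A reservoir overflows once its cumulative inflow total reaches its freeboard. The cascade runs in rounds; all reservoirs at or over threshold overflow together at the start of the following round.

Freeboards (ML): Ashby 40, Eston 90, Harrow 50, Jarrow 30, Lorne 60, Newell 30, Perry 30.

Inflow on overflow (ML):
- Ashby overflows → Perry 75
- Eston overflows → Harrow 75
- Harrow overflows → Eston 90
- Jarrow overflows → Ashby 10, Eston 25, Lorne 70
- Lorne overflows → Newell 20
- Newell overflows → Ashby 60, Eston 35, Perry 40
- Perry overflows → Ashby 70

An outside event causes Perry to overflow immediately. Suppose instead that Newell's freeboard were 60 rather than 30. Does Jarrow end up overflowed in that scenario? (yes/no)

With Newell's freeboard at 60:
Round 1 — Perry overflows (initial).
  Ashby: +70 → 70 ≥ 40
Round 2 — Ashby overflows.
No further overflows.

no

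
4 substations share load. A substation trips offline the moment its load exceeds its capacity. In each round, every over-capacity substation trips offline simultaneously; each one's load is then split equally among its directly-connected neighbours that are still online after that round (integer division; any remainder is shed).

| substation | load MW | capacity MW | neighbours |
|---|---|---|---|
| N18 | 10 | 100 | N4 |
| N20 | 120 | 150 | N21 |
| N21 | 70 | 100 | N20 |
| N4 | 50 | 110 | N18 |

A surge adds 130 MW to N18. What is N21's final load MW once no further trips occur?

Round 1 — N18 at 140 > 100. N18 trips offline.
  N18 sheds 140 MW to N4: 140 each.
    N4: 50+140 = 190 > 110
Round 2 — N4 trips offline.
  N4 sheds 190 MW: no online neighbours, lost.
No further trips.

70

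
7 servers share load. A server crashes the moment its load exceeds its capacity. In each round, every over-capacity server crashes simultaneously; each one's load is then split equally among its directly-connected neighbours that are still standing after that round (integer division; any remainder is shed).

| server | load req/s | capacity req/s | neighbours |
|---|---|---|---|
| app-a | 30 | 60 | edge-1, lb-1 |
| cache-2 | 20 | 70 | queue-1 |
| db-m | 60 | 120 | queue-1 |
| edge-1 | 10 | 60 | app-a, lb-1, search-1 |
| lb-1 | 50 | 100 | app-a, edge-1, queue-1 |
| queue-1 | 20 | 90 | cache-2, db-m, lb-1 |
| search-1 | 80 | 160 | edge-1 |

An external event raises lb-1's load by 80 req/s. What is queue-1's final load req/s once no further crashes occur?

63

Round 1 — lb-1 at 130 > 100. lb-1 crashes.
  lb-1 sheds 130 req/s to app-a, edge-1, queue-1: 43 each (1 lost).
    app-a: 30+43 = 73 > 60
    edge-1: 10+43 = 53 ≤ 60
    queue-1: 20+43 = 63 ≤ 90
Round 2 — app-a crashes.
  app-a sheds 73 req/s to edge-1: 73 each.
    edge-1: 53+73 = 126 > 60
Round 3 — edge-1 crashes.
  edge-1 sheds 126 req/s to search-1: 126 each.
    search-1: 80+126 = 206 > 160
Round 4 — search-1 crashes.
  search-1 sheds 206 req/s: no online neighbours, lost.
No further crashes.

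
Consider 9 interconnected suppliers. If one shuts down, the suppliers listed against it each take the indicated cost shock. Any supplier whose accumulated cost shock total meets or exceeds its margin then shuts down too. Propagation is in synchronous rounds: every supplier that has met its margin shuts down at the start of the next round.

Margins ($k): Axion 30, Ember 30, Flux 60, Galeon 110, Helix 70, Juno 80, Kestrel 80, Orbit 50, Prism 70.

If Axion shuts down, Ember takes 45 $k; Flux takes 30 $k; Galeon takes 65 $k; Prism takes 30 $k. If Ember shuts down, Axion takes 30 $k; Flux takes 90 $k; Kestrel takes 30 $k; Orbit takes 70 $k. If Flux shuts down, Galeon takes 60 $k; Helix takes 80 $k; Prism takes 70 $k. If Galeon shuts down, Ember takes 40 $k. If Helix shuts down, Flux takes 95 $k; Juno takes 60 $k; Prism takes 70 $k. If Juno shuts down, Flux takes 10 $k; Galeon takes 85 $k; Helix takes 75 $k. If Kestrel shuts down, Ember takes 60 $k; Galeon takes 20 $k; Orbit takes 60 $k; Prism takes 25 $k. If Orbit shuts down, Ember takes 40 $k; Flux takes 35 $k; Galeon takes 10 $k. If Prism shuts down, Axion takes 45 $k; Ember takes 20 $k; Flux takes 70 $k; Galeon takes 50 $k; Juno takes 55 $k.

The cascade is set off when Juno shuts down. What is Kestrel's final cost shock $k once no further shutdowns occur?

30

Round 1 — Juno shuts down (initial).
  Flux: +10 → 10 < 60
  Galeon: +85 → 85 < 110
  Helix: +75 → 75 ≥ 70
Round 2 — Helix shuts down.
  Flux: +95 → 105 ≥ 60
  Prism: +70 → 70 ≥ 70
Round 3 — Flux, Prism shut down.
  Axion: +45 → 45 ≥ 30
  Ember: +20 → 20 < 30
  Galeon: +60+50 → 195 ≥ 110
Round 4 — Axion, Galeon shut down.
  Ember: +45+40 → 105 ≥ 30
Round 5 — Ember shuts down.
  Kestrel: +30 → 30 < 80
  Orbit: +70 → 70 ≥ 50
Round 6 — Orbit shuts down.
No further shutdowns.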